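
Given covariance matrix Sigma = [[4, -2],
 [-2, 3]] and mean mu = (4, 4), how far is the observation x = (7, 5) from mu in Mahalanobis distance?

Step 1 — centre the observation: (x - mu) = (3, 1).

Step 2 — invert Sigma. det(Sigma) = 4·3 - (-2)² = 8.
  Sigma^{-1} = (1/det) · [[d, -b], [-b, a]] = [[0.375, 0.25],
 [0.25, 0.5]].

Step 3 — form the quadratic (x - mu)^T · Sigma^{-1} · (x - mu):
  Sigma^{-1} · (x - mu) = (1.375, 1.25).
  (x - mu)^T · [Sigma^{-1} · (x - mu)] = (3)·(1.375) + (1)·(1.25) = 5.375.

Step 4 — take square root: d = √(5.375) ≈ 2.3184.

d(x, mu) = √(5.375) ≈ 2.3184


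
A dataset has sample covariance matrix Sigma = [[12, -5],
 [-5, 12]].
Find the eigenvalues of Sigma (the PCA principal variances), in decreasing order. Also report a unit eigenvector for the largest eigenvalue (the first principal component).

Step 1 — characteristic polynomial of 2×2 Sigma:
  det(Sigma - λI) = λ² - trace · λ + det = 0.
  trace = 12 + 12 = 24, det = 12·12 - (-5)² = 119.
Step 2 — discriminant:
  Δ = trace² - 4·det = 576 - 476 = 100.
Step 3 — eigenvalues:
  λ = (trace ± √Δ)/2 = (24 ± 10)/2,
  λ_1 = 17,  λ_2 = 7.

Step 4 — unit eigenvector for λ_1: solve (Sigma - λ_1 I)v = 0. First row:
  (12 - 17)·v_x + (-5)·v_y = 0, i.e. (-5)·v_x + (-5)·v_y = 0,
  so v ∝ (b, λ_1 - a) = (-5, 5); multiply by -1 so the first entry is positive: u = (5, -5).
  ||u|| = √((5)² + (-5)²) = √(50) ≈ 7.0711,
  v_1 = u/||u|| ≈ (0.7071, -0.7071) (||v_1|| = 1).

λ_1 = 17,  λ_2 = 7;  v_1 ≈ (0.7071, -0.7071)


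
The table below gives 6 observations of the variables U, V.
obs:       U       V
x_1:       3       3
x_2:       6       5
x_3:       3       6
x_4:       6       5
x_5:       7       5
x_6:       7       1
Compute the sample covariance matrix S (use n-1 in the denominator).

Step 1 — column means:
  mean(U) = (3 + 6 + 3 + 6 + 7 + 7) / 6 = 32/6 = 5.3333
  mean(V) = (3 + 5 + 6 + 5 + 5 + 1) / 6 = 25/6 = 4.1667

Step 2 — sample covariance S[i,j] = (1/(n-1)) · Σ_k (x_{k,i} - mean_i) · (x_{k,j} - mean_j), with n-1 = 5.
  S[U,U] = ((-2.3333)·(-2.3333) + (0.6667)·(0.6667) + (-2.3333)·(-2.3333) + (0.6667)·(0.6667) + (1.6667)·(1.6667) + (1.6667)·(1.6667)) / 5 = 17.3333/5 = 3.4667
  S[U,V] = ((-2.3333)·(-1.1667) + (0.6667)·(0.8333) + (-2.3333)·(1.8333) + (0.6667)·(0.8333) + (1.6667)·(0.8333) + (1.6667)·(-3.1667)) / 5 = -4.3333/5 = -0.8667
  S[V,V] = ((-1.1667)·(-1.1667) + (0.8333)·(0.8333) + (1.8333)·(1.8333) + (0.8333)·(0.8333) + (0.8333)·(0.8333) + (-3.1667)·(-3.1667)) / 5 = 16.8333/5 = 3.3667

S is symmetric (S[j,i] = S[i,j]). Assembling:

S = [[3.4667, -0.8667],
 [-0.8667, 3.3667]]


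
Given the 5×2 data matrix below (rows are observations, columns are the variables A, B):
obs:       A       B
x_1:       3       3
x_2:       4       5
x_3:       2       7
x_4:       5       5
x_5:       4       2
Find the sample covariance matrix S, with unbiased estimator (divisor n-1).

Step 1 — column means:
  mean(A) = (3 + 4 + 2 + 5 + 4) / 5 = 18/5 = 3.6
  mean(B) = (3 + 5 + 7 + 5 + 2) / 5 = 22/5 = 4.4

Step 2 — sample covariance S[i,j] = (1/(n-1)) · Σ_k (x_{k,i} - mean_i) · (x_{k,j} - mean_j), with n-1 = 4.
  S[A,A] = ((-0.6)·(-0.6) + (0.4)·(0.4) + (-1.6)·(-1.6) + (1.4)·(1.4) + (0.4)·(0.4)) / 4 = 5.2/4 = 1.3
  S[A,B] = ((-0.6)·(-1.4) + (0.4)·(0.6) + (-1.6)·(2.6) + (1.4)·(0.6) + (0.4)·(-2.4)) / 4 = -3.2/4 = -0.8
  S[B,B] = ((-1.4)·(-1.4) + (0.6)·(0.6) + (2.6)·(2.6) + (0.6)·(0.6) + (-2.4)·(-2.4)) / 4 = 15.2/4 = 3.8

S is symmetric (S[j,i] = S[i,j]). Assembling:

S = [[1.3, -0.8],
 [-0.8, 3.8]]


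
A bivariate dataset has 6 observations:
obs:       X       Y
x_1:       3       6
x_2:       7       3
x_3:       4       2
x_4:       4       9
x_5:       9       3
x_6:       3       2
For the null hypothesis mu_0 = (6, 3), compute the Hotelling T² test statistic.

Step 1 — sample mean vector:
  mean(X) = (3 + 7 + 4 + 4 + 9 + 3) / 6 = 30/6 = 5
  mean(Y) = (6 + 3 + 2 + 9 + 3 + 2) / 6 = 25/6 = 4.1667
  x̄ = (5, 4.1667),  deviation x̄ - mu_0 = (5, 4.1667) - (6, 3) = (-1, 1.1667).

Step 2 — sample covariance matrix, S[i,j] = (1/(n-1)) · Σ_k (x_{k,i} - mean_i) · (x_{k,j} - mean_j), divisor n-1 = 5:
  S[X,X] = ((-2)·(-2) + (2)·(2) + (-1)·(-1) + (-1)·(-1) + (4)·(4) + (-2)·(-2)) / 5 = 30/5 = 6
  S[X,Y] = ((-2)·(1.8333) + (2)·(-1.1667) + (-1)·(-2.1667) + (-1)·(4.8333) + (4)·(-1.1667) + (-2)·(-2.1667)) / 5 = -9/5 = -1.8
  S[Y,Y] = ((1.8333)·(1.8333) + (-1.1667)·(-1.1667) + (-2.1667)·(-2.1667) + (4.8333)·(4.8333) + (-1.1667)·(-1.1667) + (-2.1667)·(-2.1667)) / 5 = 38.8333/5 = 7.7667
  S = [[6, -1.8],
 [-1.8, 7.7667]].

Step 3 — invert S. det(S) = 6·7.7667 - (-1.8)² = 43.36.
  S^{-1} = (1/det) · [[d, -b], [-b, a]] = [[0.1791, 0.0415],
 [0.0415, 0.1384]].

Step 4 — quadratic form (x̄ - mu_0)^T · S^{-1} · (x̄ - mu_0):
  S^{-1} · (x̄ - mu_0) = (-0.1307, 0.1199),
  (x̄ - mu_0)^T · [...] = (-1)·(-0.1307) + (1.1667)·(0.1199) = 0.2706.

Step 5 — scale by n: T² = 6 · 0.2706 = 1.6236.

T² ≈ 1.6236


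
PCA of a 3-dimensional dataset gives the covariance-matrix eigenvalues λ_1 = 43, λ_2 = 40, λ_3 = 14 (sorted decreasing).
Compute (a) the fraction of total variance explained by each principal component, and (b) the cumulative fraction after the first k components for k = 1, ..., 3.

Step 1 — total variance = trace(Sigma) = Σ λ_i = 43 + 40 + 14 = 97.

Step 2 — fraction explained by component i = λ_i / Σ λ:
  PC1: 43/97 = 0.4433
  PC2: 40/97 = 0.4124
  PC3: 14/97 = 0.1443

Step 3 — cumulative fraction after k components = (λ_1 + ... + λ_k) / Σ λ:
  k = 1: 43/97 = 0.4433
  k = 2: (43 + 40)/97 = 83/97 = 0.8557
  k = 3: (43 + 40 + 14)/97 = 97/97 = 1

Summary (fraction, with percent):

explained: PC1 0.4433 (44.33%), PC2 0.4124 (41.24%), PC3 0.1443 (14.43%);  cumulative: 0.4433, 0.8557, 1


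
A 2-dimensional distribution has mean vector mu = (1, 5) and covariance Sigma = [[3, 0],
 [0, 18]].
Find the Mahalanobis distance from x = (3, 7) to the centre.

Step 1 — centre the observation: (x - mu) = (2, 2).

Step 2 — invert Sigma. det(Sigma) = 3·18 - (0)² = 54.
  Sigma^{-1} = (1/det) · [[d, -b], [-b, a]] = [[0.3333, 0],
 [0, 0.0556]].

Step 3 — form the quadratic (x - mu)^T · Sigma^{-1} · (x - mu):
  Sigma^{-1} · (x - mu) = (0.6667, 0.1111).
  (x - mu)^T · [Sigma^{-1} · (x - mu)] = (2)·(0.6667) + (2)·(0.1111) = 1.5556.

Step 4 — take square root: d = √(1.5556) ≈ 1.2472.

d(x, mu) = √(1.5556) ≈ 1.2472


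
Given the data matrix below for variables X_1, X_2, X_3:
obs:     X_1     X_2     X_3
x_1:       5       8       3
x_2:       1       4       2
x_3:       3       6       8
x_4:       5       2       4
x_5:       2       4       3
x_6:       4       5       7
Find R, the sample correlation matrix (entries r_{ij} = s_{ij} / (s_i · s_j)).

Step 1 — column means:
  mean(X_1) = (5 + 1 + 3 + 5 + 2 + 4) / 6 = 20/6 = 3.3333
  mean(X_2) = (8 + 4 + 6 + 2 + 4 + 5) / 6 = 29/6 = 4.8333
  mean(X_3) = (3 + 2 + 8 + 4 + 3 + 7) / 6 = 27/6 = 4.5

Step 2 — sample variances and covariances s[i,j] = (1/(n-1)) · Σ_k (x_{k,i} - mean_i) · (x_{k,j} - mean_j), with n-1 = 5:
  s[X_1,X_1] = ((1.6667)·(1.6667) + (-2.3333)·(-2.3333) + (-0.3333)·(-0.3333) + (1.6667)·(1.6667) + (-1.3333)·(-1.3333) + (0.6667)·(0.6667)) / 5 = 13.3333/5 = 2.6667
  s[X_1,X_2] = ((1.6667)·(3.1667) + (-2.3333)·(-0.8333) + (-0.3333)·(1.1667) + (1.6667)·(-2.8333) + (-1.3333)·(-0.8333) + (0.6667)·(0.1667)) / 5 = 3.3333/5 = 0.6667
  s[X_1,X_3] = ((1.6667)·(-1.5) + (-2.3333)·(-2.5) + (-0.3333)·(3.5) + (1.6667)·(-0.5) + (-1.3333)·(-1.5) + (0.6667)·(2.5)) / 5 = 5/5 = 1
  s[X_2,X_2] = ((3.1667)·(3.1667) + (-0.8333)·(-0.8333) + (1.1667)·(1.1667) + (-2.8333)·(-2.8333) + (-0.8333)·(-0.8333) + (0.1667)·(0.1667)) / 5 = 20.8333/5 = 4.1667
  s[X_2,X_3] = ((3.1667)·(-1.5) + (-0.8333)·(-2.5) + (1.1667)·(3.5) + (-2.8333)·(-0.5) + (-0.8333)·(-1.5) + (0.1667)·(2.5)) / 5 = 4.5/5 = 0.9
  s[X_3,X_3] = ((-1.5)·(-1.5) + (-2.5)·(-2.5) + (3.5)·(3.5) + (-0.5)·(-0.5) + (-1.5)·(-1.5) + (2.5)·(2.5)) / 5 = 29.5/5 = 5.9
  Sample standard deviations s_i = √(s[i,i]):
  s(X_1) = √(2.6667) = 1.633
  s(X_2) = √(4.1667) = 2.0412
  s(X_3) = √(5.9) = 2.429

Step 3 — r_{ij} = s_{ij} / (s_i · s_j):
  r[X_1,X_1] = 1 (diagonal).
  r[X_1,X_2] = 0.6667 / (1.633 · 2.0412) = 0.6667 / 3.3333 = 0.2
  r[X_1,X_3] = 1 / (1.633 · 2.429) = 1 / 3.9665 = 0.2521
  r[X_2,X_2] = 1 (diagonal).
  r[X_2,X_3] = 0.9 / (2.0412 · 2.429) = 0.9 / 4.9582 = 0.1815
  r[X_3,X_3] = 1 (diagonal).

R is symmetric with unit diagonal. Assembling:

R = [[1, 0.2, 0.2521],
 [0.2, 1, 0.1815],
 [0.2521, 0.1815, 1]]


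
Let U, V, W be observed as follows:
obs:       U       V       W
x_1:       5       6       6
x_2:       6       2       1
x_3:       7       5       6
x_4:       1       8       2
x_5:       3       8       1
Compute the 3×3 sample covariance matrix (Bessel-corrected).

Step 1 — column means:
  mean(U) = (5 + 6 + 7 + 1 + 3) / 5 = 22/5 = 4.4
  mean(V) = (6 + 2 + 5 + 8 + 8) / 5 = 29/5 = 5.8
  mean(W) = (6 + 1 + 6 + 2 + 1) / 5 = 16/5 = 3.2

Step 2 — sample covariance S[i,j] = (1/(n-1)) · Σ_k (x_{k,i} - mean_i) · (x_{k,j} - mean_j), with n-1 = 4.
  S[U,U] = ((0.6)·(0.6) + (1.6)·(1.6) + (2.6)·(2.6) + (-3.4)·(-3.4) + (-1.4)·(-1.4)) / 4 = 23.2/4 = 5.8
  S[U,V] = ((0.6)·(0.2) + (1.6)·(-3.8) + (2.6)·(-0.8) + (-3.4)·(2.2) + (-1.4)·(2.2)) / 4 = -18.6/4 = -4.65
  S[U,W] = ((0.6)·(2.8) + (1.6)·(-2.2) + (2.6)·(2.8) + (-3.4)·(-1.2) + (-1.4)·(-2.2)) / 4 = 12.6/4 = 3.15
  S[V,V] = ((0.2)·(0.2) + (-3.8)·(-3.8) + (-0.8)·(-0.8) + (2.2)·(2.2) + (2.2)·(2.2)) / 4 = 24.8/4 = 6.2
  S[V,W] = ((0.2)·(2.8) + (-3.8)·(-2.2) + (-0.8)·(2.8) + (2.2)·(-1.2) + (2.2)·(-2.2)) / 4 = -0.8/4 = -0.2
  S[W,W] = ((2.8)·(2.8) + (-2.2)·(-2.2) + (2.8)·(2.8) + (-1.2)·(-1.2) + (-2.2)·(-2.2)) / 4 = 26.8/4 = 6.7

S is symmetric (S[j,i] = S[i,j]). Assembling:

S = [[5.8, -4.65, 3.15],
 [-4.65, 6.2, -0.2],
 [3.15, -0.2, 6.7]]


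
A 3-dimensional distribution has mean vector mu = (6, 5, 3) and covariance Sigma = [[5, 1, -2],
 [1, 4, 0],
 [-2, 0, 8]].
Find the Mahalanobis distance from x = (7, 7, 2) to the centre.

Step 1 — centre the observation: (x - mu) = (1, 2, -1).

Step 2 — invert Sigma (cofactor / det for 3×3, or solve directly):
  Sigma^{-1} = [[0.2353, -0.0588, 0.0588],
 [-0.0588, 0.2647, -0.0147],
 [0.0588, -0.0147, 0.1397]].

Step 3 — form the quadratic (x - mu)^T · Sigma^{-1} · (x - mu):
  Sigma^{-1} · (x - mu) = (0.0588, 0.4853, -0.1103).
  (x - mu)^T · [Sigma^{-1} · (x - mu)] = (1)·(0.0588) + (2)·(0.4853) + (-1)·(-0.1103) = 1.1397.

Step 4 — take square root: d = √(1.1397) ≈ 1.0676.

d(x, mu) = √(1.1397) ≈ 1.0676


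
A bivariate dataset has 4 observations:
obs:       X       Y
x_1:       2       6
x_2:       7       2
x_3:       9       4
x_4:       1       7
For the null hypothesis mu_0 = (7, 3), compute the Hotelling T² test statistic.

Step 1 — sample mean vector:
  mean(X) = (2 + 7 + 9 + 1) / 4 = 19/4 = 4.75
  mean(Y) = (6 + 2 + 4 + 7) / 4 = 19/4 = 4.75
  x̄ = (4.75, 4.75),  deviation x̄ - mu_0 = (4.75, 4.75) - (7, 3) = (-2.25, 1.75).

Step 2 — sample covariance matrix, S[i,j] = (1/(n-1)) · Σ_k (x_{k,i} - mean_i) · (x_{k,j} - mean_j), divisor n-1 = 3:
  S[X,X] = ((-2.75)·(-2.75) + (2.25)·(2.25) + (4.25)·(4.25) + (-3.75)·(-3.75)) / 3 = 44.75/3 = 14.9167
  S[X,Y] = ((-2.75)·(1.25) + (2.25)·(-2.75) + (4.25)·(-0.75) + (-3.75)·(2.25)) / 3 = -21.25/3 = -7.0833
  S[Y,Y] = ((1.25)·(1.25) + (-2.75)·(-2.75) + (-0.75)·(-0.75) + (2.25)·(2.25)) / 3 = 14.75/3 = 4.9167
  S = [[14.9167, -7.0833],
 [-7.0833, 4.9167]].

Step 3 — invert S. det(S) = 14.9167·4.9167 - (-7.0833)² = 23.1667.
  S^{-1} = (1/det) · [[d, -b], [-b, a]] = [[0.2122, 0.3058],
 [0.3058, 0.6439]].

Step 4 — quadratic form (x̄ - mu_0)^T · S^{-1} · (x̄ - mu_0):
  S^{-1} · (x̄ - mu_0) = (0.0576, 0.4388),
  (x̄ - mu_0)^T · [...] = (-2.25)·(0.0576) + (1.75)·(0.4388) = 0.6385.

Step 5 — scale by n: T² = 4 · 0.6385 = 2.554.

T² ≈ 2.554


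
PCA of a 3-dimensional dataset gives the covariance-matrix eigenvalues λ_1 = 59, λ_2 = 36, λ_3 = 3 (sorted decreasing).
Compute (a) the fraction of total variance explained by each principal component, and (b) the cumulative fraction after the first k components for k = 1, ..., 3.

Step 1 — total variance = trace(Sigma) = Σ λ_i = 59 + 36 + 3 = 98.

Step 2 — fraction explained by component i = λ_i / Σ λ:
  PC1: 59/98 = 0.602
  PC2: 36/98 = 0.3673
  PC3: 3/98 = 0.0306

Step 3 — cumulative fraction after k components = (λ_1 + ... + λ_k) / Σ λ:
  k = 1: 59/98 = 0.602
  k = 2: (59 + 36)/98 = 95/98 = 0.9694
  k = 3: (59 + 36 + 3)/98 = 98/98 = 1

Summary (fraction, with percent):

explained: PC1 0.602 (60.2%), PC2 0.3673 (36.73%), PC3 0.0306 (3.06%);  cumulative: 0.602, 0.9694, 1


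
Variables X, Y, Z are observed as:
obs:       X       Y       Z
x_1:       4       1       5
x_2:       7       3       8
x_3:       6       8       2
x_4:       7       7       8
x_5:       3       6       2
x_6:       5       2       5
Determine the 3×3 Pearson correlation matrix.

Step 1 — column means:
  mean(X) = (4 + 7 + 6 + 7 + 3 + 5) / 6 = 32/6 = 5.3333
  mean(Y) = (1 + 3 + 8 + 7 + 6 + 2) / 6 = 27/6 = 4.5
  mean(Z) = (5 + 8 + 2 + 8 + 2 + 5) / 6 = 30/6 = 5

Step 2 — sample variances and covariances s[i,j] = (1/(n-1)) · Σ_k (x_{k,i} - mean_i) · (x_{k,j} - mean_j), with n-1 = 5:
  s[X,X] = ((-1.3333)·(-1.3333) + (1.6667)·(1.6667) + (0.6667)·(0.6667) + (1.6667)·(1.6667) + (-2.3333)·(-2.3333) + (-0.3333)·(-0.3333)) / 5 = 13.3333/5 = 2.6667
  s[X,Y] = ((-1.3333)·(-3.5) + (1.6667)·(-1.5) + (0.6667)·(3.5) + (1.6667)·(2.5) + (-2.3333)·(1.5) + (-0.3333)·(-2.5)) / 5 = 6/5 = 1.2
  s[X,Z] = ((-1.3333)·(0) + (1.6667)·(3) + (0.6667)·(-3) + (1.6667)·(3) + (-2.3333)·(-3) + (-0.3333)·(0)) / 5 = 15/5 = 3
  s[Y,Y] = ((-3.5)·(-3.5) + (-1.5)·(-1.5) + (3.5)·(3.5) + (2.5)·(2.5) + (1.5)·(1.5) + (-2.5)·(-2.5)) / 5 = 41.5/5 = 8.3
  s[Y,Z] = ((-3.5)·(0) + (-1.5)·(3) + (3.5)·(-3) + (2.5)·(3) + (1.5)·(-3) + (-2.5)·(0)) / 5 = -12/5 = -2.4
  s[Z,Z] = ((0)·(0) + (3)·(3) + (-3)·(-3) + (3)·(3) + (-3)·(-3) + (0)·(0)) / 5 = 36/5 = 7.2
  Sample standard deviations s_i = √(s[i,i]):
  s(X) = √(2.6667) = 1.633
  s(Y) = √(8.3) = 2.881
  s(Z) = √(7.2) = 2.6833

Step 3 — r_{ij} = s_{ij} / (s_i · s_j):
  r[X,X] = 1 (diagonal).
  r[X,Y] = 1.2 / (1.633 · 2.881) = 1.2 / 4.7046 = 0.2551
  r[X,Z] = 3 / (1.633 · 2.6833) = 3 / 4.3818 = 0.6847
  r[Y,Y] = 1 (diagonal).
  r[Y,Z] = -2.4 / (2.881 · 2.6833) = -2.4 / 7.7305 = -0.3105
  r[Z,Z] = 1 (diagonal).

R is symmetric with unit diagonal. Assembling:

R = [[1, 0.2551, 0.6847],
 [0.2551, 1, -0.3105],
 [0.6847, -0.3105, 1]]


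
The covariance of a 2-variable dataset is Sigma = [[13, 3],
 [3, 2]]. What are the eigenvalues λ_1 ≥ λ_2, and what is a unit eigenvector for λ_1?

Step 1 — characteristic polynomial of 2×2 Sigma:
  det(Sigma - λI) = λ² - trace · λ + det = 0.
  trace = 13 + 2 = 15, det = 13·2 - (3)² = 17.
Step 2 — discriminant:
  Δ = trace² - 4·det = 225 - 68 = 157.
Step 3 — eigenvalues:
  λ = (trace ± √Δ)/2 = (15 ± 12.53)/2,
  λ_1 = 13.765,  λ_2 = 1.235.

Step 4 — unit eigenvector for λ_1: solve (Sigma - λ_1 I)v = 0. First row:
  (13 - 13.765)·v_x + (3)·v_y = 0, i.e. (-0.765)·v_x + (3)·v_y = 0,
  so v ∝ (b, λ_1 - a) = (3, 0.765) = u.
  ||u|| = √((3)² + (0.765)²) = √(9.5852) ≈ 3.096,
  v_1 = u/||u|| ≈ (0.969, 0.2471) (||v_1|| = 1).

λ_1 = 13.765,  λ_2 = 1.235;  v_1 ≈ (0.969, 0.2471)


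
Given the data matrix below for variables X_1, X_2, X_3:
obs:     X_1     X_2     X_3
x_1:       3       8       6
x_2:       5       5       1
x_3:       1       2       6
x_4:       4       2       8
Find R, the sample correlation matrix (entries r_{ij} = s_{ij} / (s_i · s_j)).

Step 1 — column means:
  mean(X_1) = (3 + 5 + 1 + 4) / 4 = 13/4 = 3.25
  mean(X_2) = (8 + 5 + 2 + 2) / 4 = 17/4 = 4.25
  mean(X_3) = (6 + 1 + 6 + 8) / 4 = 21/4 = 5.25

Step 2 — sample variances and covariances s[i,j] = (1/(n-1)) · Σ_k (x_{k,i} - mean_i) · (x_{k,j} - mean_j), with n-1 = 3:
  s[X_1,X_1] = ((-0.25)·(-0.25) + (1.75)·(1.75) + (-2.25)·(-2.25) + (0.75)·(0.75)) / 3 = 8.75/3 = 2.9167
  s[X_1,X_2] = ((-0.25)·(3.75) + (1.75)·(0.75) + (-2.25)·(-2.25) + (0.75)·(-2.25)) / 3 = 3.75/3 = 1.25
  s[X_1,X_3] = ((-0.25)·(0.75) + (1.75)·(-4.25) + (-2.25)·(0.75) + (0.75)·(2.75)) / 3 = -7.25/3 = -2.4167
  s[X_2,X_2] = ((3.75)·(3.75) + (0.75)·(0.75) + (-2.25)·(-2.25) + (-2.25)·(-2.25)) / 3 = 24.75/3 = 8.25
  s[X_2,X_3] = ((3.75)·(0.75) + (0.75)·(-4.25) + (-2.25)·(0.75) + (-2.25)·(2.75)) / 3 = -8.25/3 = -2.75
  s[X_3,X_3] = ((0.75)·(0.75) + (-4.25)·(-4.25) + (0.75)·(0.75) + (2.75)·(2.75)) / 3 = 26.75/3 = 8.9167
  Sample standard deviations s_i = √(s[i,i]):
  s(X_1) = √(2.9167) = 1.7078
  s(X_2) = √(8.25) = 2.8723
  s(X_3) = √(8.9167) = 2.9861

Step 3 — r_{ij} = s_{ij} / (s_i · s_j):
  r[X_1,X_1] = 1 (diagonal).
  r[X_1,X_2] = 1.25 / (1.7078 · 2.8723) = 1.25 / 4.9054 = 0.2548
  r[X_1,X_3] = -2.4167 / (1.7078 · 2.9861) = -2.4167 / 5.0997 = -0.4739
  r[X_2,X_2] = 1 (diagonal).
  r[X_2,X_3] = -2.75 / (2.8723 · 2.9861) = -2.75 / 8.5769 = -0.3206
  r[X_3,X_3] = 1 (diagonal).

R is symmetric with unit diagonal. Assembling:

R = [[1, 0.2548, -0.4739],
 [0.2548, 1, -0.3206],
 [-0.4739, -0.3206, 1]]


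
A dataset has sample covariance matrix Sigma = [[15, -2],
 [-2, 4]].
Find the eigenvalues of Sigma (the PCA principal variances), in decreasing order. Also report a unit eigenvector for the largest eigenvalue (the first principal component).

Step 1 — characteristic polynomial of 2×2 Sigma:
  det(Sigma - λI) = λ² - trace · λ + det = 0.
  trace = 15 + 4 = 19, det = 15·4 - (-2)² = 56.
Step 2 — discriminant:
  Δ = trace² - 4·det = 361 - 224 = 137.
Step 3 — eigenvalues:
  λ = (trace ± √Δ)/2 = (19 ± 11.7047)/2,
  λ_1 = 15.3523,  λ_2 = 3.6477.

Step 4 — unit eigenvector for λ_1: solve (Sigma - λ_1 I)v = 0. First row:
  (15 - 15.3523)·v_x + (-2)·v_y = 0, i.e. (-0.3523)·v_x + (-2)·v_y = 0,
  so v ∝ (b, λ_1 - a) = (-2, 0.3523); multiply by -1 so the first entry is positive: u = (2, -0.3523).
  ||u|| = √((2)² + (-0.3523)²) = √(4.1242) ≈ 2.0308,
  v_1 = u/||u|| ≈ (0.9848, -0.1735) (||v_1|| = 1).

λ_1 = 15.3523,  λ_2 = 3.6477;  v_1 ≈ (0.9848, -0.1735)


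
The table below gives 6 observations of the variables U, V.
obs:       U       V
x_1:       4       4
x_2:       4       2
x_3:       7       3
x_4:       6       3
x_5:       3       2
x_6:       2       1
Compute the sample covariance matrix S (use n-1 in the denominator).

Step 1 — column means:
  mean(U) = (4 + 4 + 7 + 6 + 3 + 2) / 6 = 26/6 = 4.3333
  mean(V) = (4 + 2 + 3 + 3 + 2 + 1) / 6 = 15/6 = 2.5

Step 2 — sample covariance S[i,j] = (1/(n-1)) · Σ_k (x_{k,i} - mean_i) · (x_{k,j} - mean_j), with n-1 = 5.
  S[U,U] = ((-0.3333)·(-0.3333) + (-0.3333)·(-0.3333) + (2.6667)·(2.6667) + (1.6667)·(1.6667) + (-1.3333)·(-1.3333) + (-2.3333)·(-2.3333)) / 5 = 17.3333/5 = 3.4667
  S[U,V] = ((-0.3333)·(1.5) + (-0.3333)·(-0.5) + (2.6667)·(0.5) + (1.6667)·(0.5) + (-1.3333)·(-0.5) + (-2.3333)·(-1.5)) / 5 = 6/5 = 1.2
  S[V,V] = ((1.5)·(1.5) + (-0.5)·(-0.5) + (0.5)·(0.5) + (0.5)·(0.5) + (-0.5)·(-0.5) + (-1.5)·(-1.5)) / 5 = 5.5/5 = 1.1

S is symmetric (S[j,i] = S[i,j]). Assembling:

S = [[3.4667, 1.2],
 [1.2, 1.1]]


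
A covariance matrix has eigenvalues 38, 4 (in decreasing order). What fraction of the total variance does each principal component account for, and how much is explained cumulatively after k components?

Step 1 — total variance = trace(Sigma) = Σ λ_i = 38 + 4 = 42.

Step 2 — fraction explained by component i = λ_i / Σ λ:
  PC1: 38/42 = 0.9048
  PC2: 4/42 = 0.0952

Step 3 — cumulative fraction after k components = (λ_1 + ... + λ_k) / Σ λ:
  k = 1: 38/42 = 0.9048
  k = 2: (38 + 4)/42 = 42/42 = 1

Summary (fraction, with percent):

explained: PC1 0.9048 (90.48%), PC2 0.0952 (9.52%);  cumulative: 0.9048, 1


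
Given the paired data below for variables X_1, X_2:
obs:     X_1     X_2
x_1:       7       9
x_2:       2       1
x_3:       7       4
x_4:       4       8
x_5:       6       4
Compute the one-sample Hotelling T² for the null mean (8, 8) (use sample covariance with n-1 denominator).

Step 1 — sample mean vector:
  mean(X_1) = (7 + 2 + 7 + 4 + 6) / 5 = 26/5 = 5.2
  mean(X_2) = (9 + 1 + 4 + 8 + 4) / 5 = 26/5 = 5.2
  x̄ = (5.2, 5.2),  deviation x̄ - mu_0 = (5.2, 5.2) - (8, 8) = (-2.8, -2.8).

Step 2 — sample covariance matrix, S[i,j] = (1/(n-1)) · Σ_k (x_{k,i} - mean_i) · (x_{k,j} - mean_j), divisor n-1 = 4:
  S[X_1,X_1] = ((1.8)·(1.8) + (-3.2)·(-3.2) + (1.8)·(1.8) + (-1.2)·(-1.2) + (0.8)·(0.8)) / 4 = 18.8/4 = 4.7
  S[X_1,X_2] = ((1.8)·(3.8) + (-3.2)·(-4.2) + (1.8)·(-1.2) + (-1.2)·(2.8) + (0.8)·(-1.2)) / 4 = 13.8/4 = 3.45
  S[X_2,X_2] = ((3.8)·(3.8) + (-4.2)·(-4.2) + (-1.2)·(-1.2) + (2.8)·(2.8) + (-1.2)·(-1.2)) / 4 = 42.8/4 = 10.7
  S = [[4.7, 3.45],
 [3.45, 10.7]].

Step 3 — invert S. det(S) = 4.7·10.7 - (3.45)² = 38.3875.
  S^{-1} = (1/det) · [[d, -b], [-b, a]] = [[0.2787, -0.0899],
 [-0.0899, 0.1224]].

Step 4 — quadratic form (x̄ - mu_0)^T · S^{-1} · (x̄ - mu_0):
  S^{-1} · (x̄ - mu_0) = (-0.5288, -0.0912),
  (x̄ - mu_0)^T · [...] = (-2.8)·(-0.5288) + (-2.8)·(-0.0912) = 1.736.

Step 5 — scale by n: T² = 5 · 1.736 = 8.6799.

T² ≈ 8.6799


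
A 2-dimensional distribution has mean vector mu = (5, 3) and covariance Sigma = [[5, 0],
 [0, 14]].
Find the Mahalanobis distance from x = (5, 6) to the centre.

Step 1 — centre the observation: (x - mu) = (0, 3).

Step 2 — invert Sigma. det(Sigma) = 5·14 - (0)² = 70.
  Sigma^{-1} = (1/det) · [[d, -b], [-b, a]] = [[0.2, 0],
 [0, 0.0714]].

Step 3 — form the quadratic (x - mu)^T · Sigma^{-1} · (x - mu):
  Sigma^{-1} · (x - mu) = (0, 0.2143).
  (x - mu)^T · [Sigma^{-1} · (x - mu)] = (0)·(0) + (3)·(0.2143) = 0.6429.

Step 4 — take square root: d = √(0.6429) ≈ 0.8018.

d(x, mu) = √(0.6429) ≈ 0.8018


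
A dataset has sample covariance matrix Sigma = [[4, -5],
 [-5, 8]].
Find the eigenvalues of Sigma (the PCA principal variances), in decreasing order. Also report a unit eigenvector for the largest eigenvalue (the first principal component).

Step 1 — characteristic polynomial of 2×2 Sigma:
  det(Sigma - λI) = λ² - trace · λ + det = 0.
  trace = 4 + 8 = 12, det = 4·8 - (-5)² = 7.
Step 2 — discriminant:
  Δ = trace² - 4·det = 144 - 28 = 116.
Step 3 — eigenvalues:
  λ = (trace ± √Δ)/2 = (12 ± 10.7703)/2,
  λ_1 = 11.3852,  λ_2 = 0.6148.

Step 4 — unit eigenvector for λ_1: solve (Sigma - λ_1 I)v = 0. First row:
  (4 - 11.3852)·v_x + (-5)·v_y = 0, i.e. (-7.3852)·v_x + (-5)·v_y = 0,
  so v ∝ (b, λ_1 - a) = (-5, 7.3852); multiply by -1 so the first entry is positive: u = (5, -7.3852).
  ||u|| = √((5)² + (-7.3852)²) = √(79.5407) ≈ 8.9186,
  v_1 = u/||u|| ≈ (0.5606, -0.8281) (||v_1|| = 1).

λ_1 = 11.3852,  λ_2 = 0.6148;  v_1 ≈ (0.5606, -0.8281)


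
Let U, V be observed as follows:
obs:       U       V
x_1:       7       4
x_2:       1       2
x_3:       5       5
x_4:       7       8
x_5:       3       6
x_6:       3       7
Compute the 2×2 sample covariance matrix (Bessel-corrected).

Step 1 — column means:
  mean(U) = (7 + 1 + 5 + 7 + 3 + 3) / 6 = 26/6 = 4.3333
  mean(V) = (4 + 2 + 5 + 8 + 6 + 7) / 6 = 32/6 = 5.3333

Step 2 — sample covariance S[i,j] = (1/(n-1)) · Σ_k (x_{k,i} - mean_i) · (x_{k,j} - mean_j), with n-1 = 5.
  S[U,U] = ((2.6667)·(2.6667) + (-3.3333)·(-3.3333) + (0.6667)·(0.6667) + (2.6667)·(2.6667) + (-1.3333)·(-1.3333) + (-1.3333)·(-1.3333)) / 5 = 29.3333/5 = 5.8667
  S[U,V] = ((2.6667)·(-1.3333) + (-3.3333)·(-3.3333) + (0.6667)·(-0.3333) + (2.6667)·(2.6667) + (-1.3333)·(0.6667) + (-1.3333)·(1.6667)) / 5 = 11.3333/5 = 2.2667
  S[V,V] = ((-1.3333)·(-1.3333) + (-3.3333)·(-3.3333) + (-0.3333)·(-0.3333) + (2.6667)·(2.6667) + (0.6667)·(0.6667) + (1.6667)·(1.6667)) / 5 = 23.3333/5 = 4.6667

S is symmetric (S[j,i] = S[i,j]). Assembling:

S = [[5.8667, 2.2667],
 [2.2667, 4.6667]]


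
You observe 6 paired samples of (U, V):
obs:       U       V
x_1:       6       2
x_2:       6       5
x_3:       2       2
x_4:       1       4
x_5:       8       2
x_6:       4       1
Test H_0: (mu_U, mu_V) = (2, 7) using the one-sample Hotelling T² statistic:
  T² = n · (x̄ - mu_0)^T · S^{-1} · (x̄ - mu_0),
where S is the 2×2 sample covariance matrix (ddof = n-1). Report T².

Step 1 — sample mean vector:
  mean(U) = (6 + 6 + 2 + 1 + 8 + 4) / 6 = 27/6 = 4.5
  mean(V) = (2 + 5 + 2 + 4 + 2 + 1) / 6 = 16/6 = 2.6667
  x̄ = (4.5, 2.6667),  deviation x̄ - mu_0 = (4.5, 2.6667) - (2, 7) = (2.5, -4.3333).

Step 2 — sample covariance matrix, S[i,j] = (1/(n-1)) · Σ_k (x_{k,i} - mean_i) · (x_{k,j} - mean_j), divisor n-1 = 5:
  S[U,U] = ((1.5)·(1.5) + (1.5)·(1.5) + (-2.5)·(-2.5) + (-3.5)·(-3.5) + (3.5)·(3.5) + (-0.5)·(-0.5)) / 5 = 35.5/5 = 7.1
  S[U,V] = ((1.5)·(-0.6667) + (1.5)·(2.3333) + (-2.5)·(-0.6667) + (-3.5)·(1.3333) + (3.5)·(-0.6667) + (-0.5)·(-1.6667)) / 5 = -2/5 = -0.4
  S[V,V] = ((-0.6667)·(-0.6667) + (2.3333)·(2.3333) + (-0.6667)·(-0.6667) + (1.3333)·(1.3333) + (-0.6667)·(-0.6667) + (-1.6667)·(-1.6667)) / 5 = 11.3333/5 = 2.2667
  S = [[7.1, -0.4],
 [-0.4, 2.2667]].

Step 3 — invert S. det(S) = 7.1·2.2667 - (-0.4)² = 15.9333.
  S^{-1} = (1/det) · [[d, -b], [-b, a]] = [[0.1423, 0.0251],
 [0.0251, 0.4456]].

Step 4 — quadratic form (x̄ - mu_0)^T · S^{-1} · (x̄ - mu_0):
  S^{-1} · (x̄ - mu_0) = (0.2469, -1.8682),
  (x̄ - mu_0)^T · [...] = (2.5)·(0.2469) + (-4.3333)·(-1.8682) = 8.7127.

Step 5 — scale by n: T² = 6 · 8.7127 = 52.2762.

T² ≈ 52.2762


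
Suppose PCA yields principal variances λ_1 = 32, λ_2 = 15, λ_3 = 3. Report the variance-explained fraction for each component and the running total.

Step 1 — total variance = trace(Sigma) = Σ λ_i = 32 + 15 + 3 = 50.

Step 2 — fraction explained by component i = λ_i / Σ λ:
  PC1: 32/50 = 0.64
  PC2: 15/50 = 0.3
  PC3: 3/50 = 0.06

Step 3 — cumulative fraction after k components = (λ_1 + ... + λ_k) / Σ λ:
  k = 1: 32/50 = 0.64
  k = 2: (32 + 15)/50 = 47/50 = 0.94
  k = 3: (32 + 15 + 3)/50 = 50/50 = 1

Summary (fraction, with percent):

explained: PC1 0.64 (64%), PC2 0.3 (30%), PC3 0.06 (6%);  cumulative: 0.64, 0.94, 1


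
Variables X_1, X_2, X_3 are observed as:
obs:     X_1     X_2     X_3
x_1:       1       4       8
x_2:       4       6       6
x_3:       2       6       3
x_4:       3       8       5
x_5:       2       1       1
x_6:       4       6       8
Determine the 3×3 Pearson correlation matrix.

Step 1 — column means:
  mean(X_1) = (1 + 4 + 2 + 3 + 2 + 4) / 6 = 16/6 = 2.6667
  mean(X_2) = (4 + 6 + 6 + 8 + 1 + 6) / 6 = 31/6 = 5.1667
  mean(X_3) = (8 + 6 + 3 + 5 + 1 + 8) / 6 = 31/6 = 5.1667

Step 2 — sample variances and covariances s[i,j] = (1/(n-1)) · Σ_k (x_{k,i} - mean_i) · (x_{k,j} - mean_j), with n-1 = 5:
  s[X_1,X_1] = ((-1.6667)·(-1.6667) + (1.3333)·(1.3333) + (-0.6667)·(-0.6667) + (0.3333)·(0.3333) + (-0.6667)·(-0.6667) + (1.3333)·(1.3333)) / 5 = 7.3333/5 = 1.4667
  s[X_1,X_2] = ((-1.6667)·(-1.1667) + (1.3333)·(0.8333) + (-0.6667)·(0.8333) + (0.3333)·(2.8333) + (-0.6667)·(-4.1667) + (1.3333)·(0.8333)) / 5 = 7.3333/5 = 1.4667
  s[X_1,X_3] = ((-1.6667)·(2.8333) + (1.3333)·(0.8333) + (-0.6667)·(-2.1667) + (0.3333)·(-0.1667) + (-0.6667)·(-4.1667) + (1.3333)·(2.8333)) / 5 = 4.3333/5 = 0.8667
  s[X_2,X_2] = ((-1.1667)·(-1.1667) + (0.8333)·(0.8333) + (0.8333)·(0.8333) + (2.8333)·(2.8333) + (-4.1667)·(-4.1667) + (0.8333)·(0.8333)) / 5 = 28.8333/5 = 5.7667
  s[X_2,X_3] = ((-1.1667)·(2.8333) + (0.8333)·(0.8333) + (0.8333)·(-2.1667) + (2.8333)·(-0.1667) + (-4.1667)·(-4.1667) + (0.8333)·(2.8333)) / 5 = 14.8333/5 = 2.9667
  s[X_3,X_3] = ((2.8333)·(2.8333) + (0.8333)·(0.8333) + (-2.1667)·(-2.1667) + (-0.1667)·(-0.1667) + (-4.1667)·(-4.1667) + (2.8333)·(2.8333)) / 5 = 38.8333/5 = 7.7667
  Sample standard deviations s_i = √(s[i,i]):
  s(X_1) = √(1.4667) = 1.2111
  s(X_2) = √(5.7667) = 2.4014
  s(X_3) = √(7.7667) = 2.7869

Step 3 — r_{ij} = s_{ij} / (s_i · s_j):
  r[X_1,X_1] = 1 (diagonal).
  r[X_1,X_2] = 1.4667 / (1.2111 · 2.4014) = 1.4667 / 2.9082 = 0.5043
  r[X_1,X_3] = 0.8667 / (1.2111 · 2.7869) = 0.8667 / 3.3751 = 0.2568
  r[X_2,X_2] = 1 (diagonal).
  r[X_2,X_3] = 2.9667 / (2.4014 · 2.7869) = 2.9667 / 6.6924 = 0.4433
  r[X_3,X_3] = 1 (diagonal).

R is symmetric with unit diagonal. Assembling:

R = [[1, 0.5043, 0.2568],
 [0.5043, 1, 0.4433],
 [0.2568, 0.4433, 1]]


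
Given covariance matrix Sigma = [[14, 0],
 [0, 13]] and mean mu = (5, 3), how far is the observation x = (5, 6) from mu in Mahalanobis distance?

Step 1 — centre the observation: (x - mu) = (0, 3).

Step 2 — invert Sigma. det(Sigma) = 14·13 - (0)² = 182.
  Sigma^{-1} = (1/det) · [[d, -b], [-b, a]] = [[0.0714, 0],
 [0, 0.0769]].

Step 3 — form the quadratic (x - mu)^T · Sigma^{-1} · (x - mu):
  Sigma^{-1} · (x - mu) = (0, 0.2308).
  (x - mu)^T · [Sigma^{-1} · (x - mu)] = (0)·(0) + (3)·(0.2308) = 0.6923.

Step 4 — take square root: d = √(0.6923) ≈ 0.8321.

d(x, mu) = √(0.6923) ≈ 0.8321


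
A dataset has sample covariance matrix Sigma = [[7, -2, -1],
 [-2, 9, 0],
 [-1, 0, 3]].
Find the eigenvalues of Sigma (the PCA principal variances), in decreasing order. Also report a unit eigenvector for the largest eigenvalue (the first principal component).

Step 1 — characteristic polynomial p(λ) = det(λI - Sigma) = λ³ - tr·λ² + c_1·λ - det, where tr = trace, c_1 = sum of the principal 2×2 minors, det = det(Sigma):
  tr = 7 + 9 + 3 = 19,
  c_1 = (7·9 - (-2)²) + (7·3 - (-1)²) + (9·3 - (0)²) = 59 + 20 + 27 = 106,
  det = 7·(9·3 - (0)²) - (-2)·((-2)·3 - (0)·(-1)) + (-1)·((-2)·(0) - 9·(-1)) = 7·(27) - (-2)·(-6) + (-1)·(9) = 168.
  So p(λ) = λ³ - 19λ² + 106λ - 168.
Step 2 — look for an integer root (rational root theorem: any rational root is an integer divisor of 168). Testing λ = 6:
  p(6) = 216 - 684 + 636 - 168 = 0  ✓
  Dividing out (λ - 6): p(λ) = (λ - 6)(λ² - 13λ + 28).
Step 3 — remaining eigenvalues from the quadratic λ² - 13λ + 28 = 0:
  Δ = 13² - 4·28 = 169 - 112 = 57,  λ = (13 ± √57)/2 = (13 ± 7.5498)/2 ≈ 10.2749 or 2.7251.
  Sorted: λ_1 = 10.2749,  λ_2 = 6,  λ_3 = 2.7251  (check: sum = 19 = tr ✓).

Step 4 — unit eigenvector for λ_1 ≈ 10.2749: v spans the null space of (Sigma - λ_1 I), whose rows are
  r_1 = (-3.2749, -2, -1),  r_2 = (-2, -1.2749, 0),  r_3 = (-1, 0, -7.2749).
  v is orthogonal to every row, so take v ∝ r_1 × r_3 = ((-2)·(-7.2749) - (-1)·(0), (-1)·(-1) - (-3.2749)·(-7.2749), (-3.2749)·(0) - (-2)·(-1)) ≈ (14.5498, -22.8248, -2).
  Let u = (14.5498, -22.8248, -2).
  ||u|| = √((14.5498)² + (-22.8248)² + (-2)²) = √(736.667) ≈ 27.1416,  v_1 = u/||u|| ≈ (0.5361, -0.841, -0.0737) (||v_1|| = 1).

λ_1 = 10.2749,  λ_2 = 6,  λ_3 = 2.7251;  v_1 ≈ (0.5361, -0.841, -0.0737)


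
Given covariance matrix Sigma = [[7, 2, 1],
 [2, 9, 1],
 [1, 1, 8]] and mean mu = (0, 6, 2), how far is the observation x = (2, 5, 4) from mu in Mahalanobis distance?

Step 1 — centre the observation: (x - mu) = (2, -1, 2).

Step 2 — invert Sigma (cofactor / det for 3×3, or solve directly):
  Sigma^{-1} = [[0.1543, -0.0326, -0.0152],
 [-0.0326, 0.1196, -0.0109],
 [-0.0152, -0.0109, 0.1283]].

Step 3 — form the quadratic (x - mu)^T · Sigma^{-1} · (x - mu):
  Sigma^{-1} · (x - mu) = (0.3109, -0.2065, 0.237).
  (x - mu)^T · [Sigma^{-1} · (x - mu)] = (2)·(0.3109) + (-1)·(-0.2065) + (2)·(0.237) = 1.3022.

Step 4 — take square root: d = √(1.3022) ≈ 1.1411.

d(x, mu) = √(1.3022) ≈ 1.1411


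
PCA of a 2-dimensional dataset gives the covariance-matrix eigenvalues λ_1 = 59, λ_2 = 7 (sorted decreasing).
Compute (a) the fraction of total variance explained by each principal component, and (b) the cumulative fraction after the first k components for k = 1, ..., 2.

Step 1 — total variance = trace(Sigma) = Σ λ_i = 59 + 7 = 66.

Step 2 — fraction explained by component i = λ_i / Σ λ:
  PC1: 59/66 = 0.8939
  PC2: 7/66 = 0.1061

Step 3 — cumulative fraction after k components = (λ_1 + ... + λ_k) / Σ λ:
  k = 1: 59/66 = 0.8939
  k = 2: (59 + 7)/66 = 66/66 = 1

Summary (fraction, with percent):

explained: PC1 0.8939 (89.39%), PC2 0.1061 (10.61%);  cumulative: 0.8939, 1


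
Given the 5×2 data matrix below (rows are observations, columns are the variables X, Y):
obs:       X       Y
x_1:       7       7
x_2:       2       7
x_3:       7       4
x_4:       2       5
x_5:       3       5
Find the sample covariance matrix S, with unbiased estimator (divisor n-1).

Step 1 — column means:
  mean(X) = (7 + 2 + 7 + 2 + 3) / 5 = 21/5 = 4.2
  mean(Y) = (7 + 7 + 4 + 5 + 5) / 5 = 28/5 = 5.6

Step 2 — sample covariance S[i,j] = (1/(n-1)) · Σ_k (x_{k,i} - mean_i) · (x_{k,j} - mean_j), with n-1 = 4.
  S[X,X] = ((2.8)·(2.8) + (-2.2)·(-2.2) + (2.8)·(2.8) + (-2.2)·(-2.2) + (-1.2)·(-1.2)) / 4 = 26.8/4 = 6.7
  S[X,Y] = ((2.8)·(1.4) + (-2.2)·(1.4) + (2.8)·(-1.6) + (-2.2)·(-0.6) + (-1.2)·(-0.6)) / 4 = -1.6/4 = -0.4
  S[Y,Y] = ((1.4)·(1.4) + (1.4)·(1.4) + (-1.6)·(-1.6) + (-0.6)·(-0.6) + (-0.6)·(-0.6)) / 4 = 7.2/4 = 1.8

S is symmetric (S[j,i] = S[i,j]). Assembling:

S = [[6.7, -0.4],
 [-0.4, 1.8]]


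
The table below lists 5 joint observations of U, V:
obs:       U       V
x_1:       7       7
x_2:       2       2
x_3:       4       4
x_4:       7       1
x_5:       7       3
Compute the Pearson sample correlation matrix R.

Step 1 — column means:
  mean(U) = (7 + 2 + 4 + 7 + 7) / 5 = 27/5 = 5.4
  mean(V) = (7 + 2 + 4 + 1 + 3) / 5 = 17/5 = 3.4

Step 2 — sample variances and covariances s[i,j] = (1/(n-1)) · Σ_k (x_{k,i} - mean_i) · (x_{k,j} - mean_j), with n-1 = 4:
  s[U,U] = ((1.6)·(1.6) + (-3.4)·(-3.4) + (-1.4)·(-1.4) + (1.6)·(1.6) + (1.6)·(1.6)) / 4 = 21.2/4 = 5.3
  s[U,V] = ((1.6)·(3.6) + (-3.4)·(-1.4) + (-1.4)·(0.6) + (1.6)·(-2.4) + (1.6)·(-0.4)) / 4 = 5.2/4 = 1.3
  s[V,V] = ((3.6)·(3.6) + (-1.4)·(-1.4) + (0.6)·(0.6) + (-2.4)·(-2.4) + (-0.4)·(-0.4)) / 4 = 21.2/4 = 5.3
  Sample standard deviations s_i = √(s[i,i]):
  s(U) = √(5.3) = 2.3022
  s(V) = √(5.3) = 2.3022

Step 3 — r_{ij} = s_{ij} / (s_i · s_j):
  r[U,U] = 1 (diagonal).
  r[U,V] = 1.3 / (2.3022 · 2.3022) = 1.3 / 5.3 = 0.2453
  r[V,V] = 1 (diagonal).

R is symmetric with unit diagonal. Assembling:

R = [[1, 0.2453],
 [0.2453, 1]]


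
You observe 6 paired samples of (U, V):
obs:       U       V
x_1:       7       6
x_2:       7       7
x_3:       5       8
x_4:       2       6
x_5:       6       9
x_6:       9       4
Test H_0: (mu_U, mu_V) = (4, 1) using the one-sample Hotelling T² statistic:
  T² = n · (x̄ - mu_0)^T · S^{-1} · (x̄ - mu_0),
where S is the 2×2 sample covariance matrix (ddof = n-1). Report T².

Step 1 — sample mean vector:
  mean(U) = (7 + 7 + 5 + 2 + 6 + 9) / 6 = 36/6 = 6
  mean(V) = (6 + 7 + 8 + 6 + 9 + 4) / 6 = 40/6 = 6.6667
  x̄ = (6, 6.6667),  deviation x̄ - mu_0 = (6, 6.6667) - (4, 1) = (2, 5.6667).

Step 2 — sample covariance matrix, S[i,j] = (1/(n-1)) · Σ_k (x_{k,i} - mean_i) · (x_{k,j} - mean_j), divisor n-1 = 5:
  S[U,U] = ((1)·(1) + (1)·(1) + (-1)·(-1) + (-4)·(-4) + (0)·(0) + (3)·(3)) / 5 = 28/5 = 5.6
  S[U,V] = ((1)·(-0.6667) + (1)·(0.3333) + (-1)·(1.3333) + (-4)·(-0.6667) + (0)·(2.3333) + (3)·(-2.6667)) / 5 = -7/5 = -1.4
  S[V,V] = ((-0.6667)·(-0.6667) + (0.3333)·(0.3333) + (1.3333)·(1.3333) + (-0.6667)·(-0.6667) + (2.3333)·(2.3333) + (-2.6667)·(-2.6667)) / 5 = 15.3333/5 = 3.0667
  S = [[5.6, -1.4],
 [-1.4, 3.0667]].

Step 3 — invert S. det(S) = 5.6·3.0667 - (-1.4)² = 15.2133.
  S^{-1} = (1/det) · [[d, -b], [-b, a]] = [[0.2016, 0.092],
 [0.092, 0.3681]].

Step 4 — quadratic form (x̄ - mu_0)^T · S^{-1} · (x̄ - mu_0):
  S^{-1} · (x̄ - mu_0) = (0.9246, 2.2699),
  (x̄ - mu_0)^T · [...] = (2)·(0.9246) + (5.6667)·(2.2699) = 14.7122.

Step 5 — scale by n: T² = 6 · 14.7122 = 88.2734.

T² ≈ 88.2734


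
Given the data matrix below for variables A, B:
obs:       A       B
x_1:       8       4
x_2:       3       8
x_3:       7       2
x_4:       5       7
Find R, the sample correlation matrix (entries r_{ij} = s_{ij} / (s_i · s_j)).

Step 1 — column means:
  mean(A) = (8 + 3 + 7 + 5) / 4 = 23/4 = 5.75
  mean(B) = (4 + 8 + 2 + 7) / 4 = 21/4 = 5.25

Step 2 — sample variances and covariances s[i,j] = (1/(n-1)) · Σ_k (x_{k,i} - mean_i) · (x_{k,j} - mean_j), with n-1 = 3:
  s[A,A] = ((2.25)·(2.25) + (-2.75)·(-2.75) + (1.25)·(1.25) + (-0.75)·(-0.75)) / 3 = 14.75/3 = 4.9167
  s[A,B] = ((2.25)·(-1.25) + (-2.75)·(2.75) + (1.25)·(-3.25) + (-0.75)·(1.75)) / 3 = -15.75/3 = -5.25
  s[B,B] = ((-1.25)·(-1.25) + (2.75)·(2.75) + (-3.25)·(-3.25) + (1.75)·(1.75)) / 3 = 22.75/3 = 7.5833
  Sample standard deviations s_i = √(s[i,i]):
  s(A) = √(4.9167) = 2.2174
  s(B) = √(7.5833) = 2.7538

Step 3 — r_{ij} = s_{ij} / (s_i · s_j):
  r[A,A] = 1 (diagonal).
  r[A,B] = -5.25 / (2.2174 · 2.7538) = -5.25 / 6.1061 = -0.8598
  r[B,B] = 1 (diagonal).

R is symmetric with unit diagonal. Assembling:

R = [[1, -0.8598],
 [-0.8598, 1]]


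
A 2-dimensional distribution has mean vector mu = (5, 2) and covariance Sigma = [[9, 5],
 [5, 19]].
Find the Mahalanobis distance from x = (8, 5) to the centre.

Step 1 — centre the observation: (x - mu) = (3, 3).

Step 2 — invert Sigma. det(Sigma) = 9·19 - (5)² = 146.
  Sigma^{-1} = (1/det) · [[d, -b], [-b, a]] = [[0.1301, -0.0342],
 [-0.0342, 0.0616]].

Step 3 — form the quadratic (x - mu)^T · Sigma^{-1} · (x - mu):
  Sigma^{-1} · (x - mu) = (0.2877, 0.0822).
  (x - mu)^T · [Sigma^{-1} · (x - mu)] = (3)·(0.2877) + (3)·(0.0822) = 1.1096.

Step 4 — take square root: d = √(1.1096) ≈ 1.0534.

d(x, mu) = √(1.1096) ≈ 1.0534


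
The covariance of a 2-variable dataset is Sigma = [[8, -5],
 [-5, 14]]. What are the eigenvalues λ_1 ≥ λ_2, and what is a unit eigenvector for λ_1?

Step 1 — characteristic polynomial of 2×2 Sigma:
  det(Sigma - λI) = λ² - trace · λ + det = 0.
  trace = 8 + 14 = 22, det = 8·14 - (-5)² = 87.
Step 2 — discriminant:
  Δ = trace² - 4·det = 484 - 348 = 136.
Step 3 — eigenvalues:
  λ = (trace ± √Δ)/2 = (22 ± 11.6619)/2,
  λ_1 = 16.831,  λ_2 = 5.169.

Step 4 — unit eigenvector for λ_1: solve (Sigma - λ_1 I)v = 0. First row:
  (8 - 16.831)·v_x + (-5)·v_y = 0, i.e. (-8.831)·v_x + (-5)·v_y = 0,
  so v ∝ (b, λ_1 - a) = (-5, 8.831); multiply by -1 so the first entry is positive: u = (5, -8.831).
  ||u|| = √((5)² + (-8.831)²) = √(102.9857) ≈ 10.1482,
  v_1 = u/||u|| ≈ (0.4927, -0.8702) (||v_1|| = 1).

λ_1 = 16.831,  λ_2 = 5.169;  v_1 ≈ (0.4927, -0.8702)


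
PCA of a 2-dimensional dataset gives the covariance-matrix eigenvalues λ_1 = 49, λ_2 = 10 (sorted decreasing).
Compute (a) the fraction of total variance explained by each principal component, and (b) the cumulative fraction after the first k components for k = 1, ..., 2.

Step 1 — total variance = trace(Sigma) = Σ λ_i = 49 + 10 = 59.

Step 2 — fraction explained by component i = λ_i / Σ λ:
  PC1: 49/59 = 0.8305
  PC2: 10/59 = 0.1695

Step 3 — cumulative fraction after k components = (λ_1 + ... + λ_k) / Σ λ:
  k = 1: 49/59 = 0.8305
  k = 2: (49 + 10)/59 = 59/59 = 1

Summary (fraction, with percent):

explained: PC1 0.8305 (83.05%), PC2 0.1695 (16.95%);  cumulative: 0.8305, 1


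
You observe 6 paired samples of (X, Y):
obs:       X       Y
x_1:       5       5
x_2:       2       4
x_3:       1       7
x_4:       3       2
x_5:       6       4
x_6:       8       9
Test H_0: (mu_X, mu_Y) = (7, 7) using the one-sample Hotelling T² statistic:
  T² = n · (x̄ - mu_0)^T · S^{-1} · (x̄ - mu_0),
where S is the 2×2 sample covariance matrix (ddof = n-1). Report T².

Step 1 — sample mean vector:
  mean(X) = (5 + 2 + 1 + 3 + 6 + 8) / 6 = 25/6 = 4.1667
  mean(Y) = (5 + 4 + 7 + 2 + 4 + 9) / 6 = 31/6 = 5.1667
  x̄ = (4.1667, 5.1667),  deviation x̄ - mu_0 = (4.1667, 5.1667) - (7, 7) = (-2.8333, -1.8333).

Step 2 — sample covariance matrix, S[i,j] = (1/(n-1)) · Σ_k (x_{k,i} - mean_i) · (x_{k,j} - mean_j), divisor n-1 = 5:
  S[X,X] = ((0.8333)·(0.8333) + (-2.1667)·(-2.1667) + (-3.1667)·(-3.1667) + (-1.1667)·(-1.1667) + (1.8333)·(1.8333) + (3.8333)·(3.8333)) / 5 = 34.8333/5 = 6.9667
  S[X,Y] = ((0.8333)·(-0.1667) + (-2.1667)·(-1.1667) + (-3.1667)·(1.8333) + (-1.1667)·(-3.1667) + (1.8333)·(-1.1667) + (3.8333)·(3.8333)) / 5 = 12.8333/5 = 2.5667
  S[Y,Y] = ((-0.1667)·(-0.1667) + (-1.1667)·(-1.1667) + (1.8333)·(1.8333) + (-3.1667)·(-3.1667) + (-1.1667)·(-1.1667) + (3.8333)·(3.8333)) / 5 = 30.8333/5 = 6.1667
  S = [[6.9667, 2.5667],
 [2.5667, 6.1667]].

Step 3 — invert S. det(S) = 6.9667·6.1667 - (2.5667)² = 36.3733.
  S^{-1} = (1/det) · [[d, -b], [-b, a]] = [[0.1695, -0.0706],
 [-0.0706, 0.1915]].

Step 4 — quadratic form (x̄ - mu_0)^T · S^{-1} · (x̄ - mu_0):
  S^{-1} · (x̄ - mu_0) = (-0.351, -0.1512),
  (x̄ - mu_0)^T · [...] = (-2.8333)·(-0.351) + (-1.8333)·(-0.1512) = 1.2717.

Step 5 — scale by n: T² = 6 · 1.2717 = 7.6301.

T² ≈ 7.6301
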